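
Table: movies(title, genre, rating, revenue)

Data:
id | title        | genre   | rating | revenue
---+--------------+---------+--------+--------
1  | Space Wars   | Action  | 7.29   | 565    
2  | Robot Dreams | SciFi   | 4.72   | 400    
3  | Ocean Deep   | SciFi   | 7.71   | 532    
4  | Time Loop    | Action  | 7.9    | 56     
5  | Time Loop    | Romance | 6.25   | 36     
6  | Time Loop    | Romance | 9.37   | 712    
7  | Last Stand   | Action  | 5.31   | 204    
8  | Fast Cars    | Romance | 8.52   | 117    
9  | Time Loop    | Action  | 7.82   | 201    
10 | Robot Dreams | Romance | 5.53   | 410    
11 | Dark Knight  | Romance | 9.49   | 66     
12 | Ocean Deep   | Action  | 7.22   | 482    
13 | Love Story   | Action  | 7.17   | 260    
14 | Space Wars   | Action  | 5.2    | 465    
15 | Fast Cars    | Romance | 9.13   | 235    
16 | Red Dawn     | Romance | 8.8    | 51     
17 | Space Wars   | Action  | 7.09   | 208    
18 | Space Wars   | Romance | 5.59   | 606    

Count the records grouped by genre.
SELECT genre, COUNT(*) as count
FROM movies
GROUP BY genre

Result:
  Action: 8
  Romance: 8
  SciFi: 2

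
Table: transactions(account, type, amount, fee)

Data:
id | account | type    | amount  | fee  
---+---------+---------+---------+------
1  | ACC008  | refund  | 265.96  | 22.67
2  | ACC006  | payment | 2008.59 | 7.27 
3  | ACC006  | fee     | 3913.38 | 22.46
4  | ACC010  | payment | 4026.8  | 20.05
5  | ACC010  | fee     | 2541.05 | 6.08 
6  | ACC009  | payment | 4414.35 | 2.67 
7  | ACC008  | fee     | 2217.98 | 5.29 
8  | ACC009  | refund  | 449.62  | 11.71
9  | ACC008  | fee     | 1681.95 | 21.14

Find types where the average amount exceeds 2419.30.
SELECT type, AVG(amount)
FROM transactions
GROUP BY type
HAVING AVG(amount) > 2419.30

Result:
  fee: avg=2588.59
  payment: avg=3483.25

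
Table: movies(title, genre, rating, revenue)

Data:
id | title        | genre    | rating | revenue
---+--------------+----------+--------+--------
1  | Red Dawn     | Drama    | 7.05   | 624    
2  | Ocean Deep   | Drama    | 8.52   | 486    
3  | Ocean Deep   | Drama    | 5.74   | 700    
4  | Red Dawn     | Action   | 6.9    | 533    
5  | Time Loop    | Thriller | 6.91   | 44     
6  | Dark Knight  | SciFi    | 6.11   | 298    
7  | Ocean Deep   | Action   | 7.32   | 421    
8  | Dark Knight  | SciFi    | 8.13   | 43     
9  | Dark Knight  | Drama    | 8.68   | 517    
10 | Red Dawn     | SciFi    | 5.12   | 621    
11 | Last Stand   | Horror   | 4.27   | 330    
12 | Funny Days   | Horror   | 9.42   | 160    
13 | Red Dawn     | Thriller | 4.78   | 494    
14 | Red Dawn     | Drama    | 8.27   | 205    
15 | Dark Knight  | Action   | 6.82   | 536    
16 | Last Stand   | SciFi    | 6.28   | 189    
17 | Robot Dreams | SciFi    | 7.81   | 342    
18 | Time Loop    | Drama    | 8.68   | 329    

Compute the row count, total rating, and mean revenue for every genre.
SELECT genre,
       COUNT(*) as cnt,
       SUM(rating) as total_rating,
       AVG(revenue) as avg_revenue
FROM movies
GROUP BY genre

Result:
  Action: 3 records, 21.04 total rating, 496.67 avg revenue
  Drama: 6 records, 46.94 total rating, 476.83 avg revenue
  Horror: 2 records, 13.69 total rating, 245.00 avg revenue
  SciFi: 5 records, 33.45 total rating, 298.60 avg revenue
  Thriller: 2 records, 11.69 total rating, 269.00 avg revenue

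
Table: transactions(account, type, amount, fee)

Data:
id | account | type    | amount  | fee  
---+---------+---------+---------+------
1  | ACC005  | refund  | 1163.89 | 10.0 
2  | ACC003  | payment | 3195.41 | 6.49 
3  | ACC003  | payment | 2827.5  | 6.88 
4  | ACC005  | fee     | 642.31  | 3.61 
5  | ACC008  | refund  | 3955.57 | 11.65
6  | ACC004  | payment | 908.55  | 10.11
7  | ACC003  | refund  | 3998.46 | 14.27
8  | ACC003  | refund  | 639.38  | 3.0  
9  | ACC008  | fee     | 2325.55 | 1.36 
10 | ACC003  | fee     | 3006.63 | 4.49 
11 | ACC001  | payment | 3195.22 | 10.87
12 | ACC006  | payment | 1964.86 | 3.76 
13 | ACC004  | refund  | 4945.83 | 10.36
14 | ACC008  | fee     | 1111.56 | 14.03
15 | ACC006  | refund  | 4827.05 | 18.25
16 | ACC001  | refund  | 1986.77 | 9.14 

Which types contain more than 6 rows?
SELECT type, COUNT(*) as cnt
FROM transactions
GROUP BY type
HAVING COUNT(*) > 6

Result:
  refund: 7

Note: HAVING filters groups after aggregation, WHERE filters rows before.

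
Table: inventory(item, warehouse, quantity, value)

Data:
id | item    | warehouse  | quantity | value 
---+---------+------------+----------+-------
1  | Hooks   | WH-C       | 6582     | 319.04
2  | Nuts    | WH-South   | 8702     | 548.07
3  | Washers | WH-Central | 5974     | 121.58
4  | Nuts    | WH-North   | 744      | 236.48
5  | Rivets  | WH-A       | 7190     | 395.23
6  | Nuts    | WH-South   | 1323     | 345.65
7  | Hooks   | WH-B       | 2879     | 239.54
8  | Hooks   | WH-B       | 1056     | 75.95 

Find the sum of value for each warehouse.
SELECT warehouse, SUM(value) as result
FROM inventory
GROUP BY warehouse

Result:
  WH-A: 395.23
  WH-B: 315.49
  WH-C: 319.04
  WH-Central: 121.58
  WH-North: 236.48
  WH-South: 893.72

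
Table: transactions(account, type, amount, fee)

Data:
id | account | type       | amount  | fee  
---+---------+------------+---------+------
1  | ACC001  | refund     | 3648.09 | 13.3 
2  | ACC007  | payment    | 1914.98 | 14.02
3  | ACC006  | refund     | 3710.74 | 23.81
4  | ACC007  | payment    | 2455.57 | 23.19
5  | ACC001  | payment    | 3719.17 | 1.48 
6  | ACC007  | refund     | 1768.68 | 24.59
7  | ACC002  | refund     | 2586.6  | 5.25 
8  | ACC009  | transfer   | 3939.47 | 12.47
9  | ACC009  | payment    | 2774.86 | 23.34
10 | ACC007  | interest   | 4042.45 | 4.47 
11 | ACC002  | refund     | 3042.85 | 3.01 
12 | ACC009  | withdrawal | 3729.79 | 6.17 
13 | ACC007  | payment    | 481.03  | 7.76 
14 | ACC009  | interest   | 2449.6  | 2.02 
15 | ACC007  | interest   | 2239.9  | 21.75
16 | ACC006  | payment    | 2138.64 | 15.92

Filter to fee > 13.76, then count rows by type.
SELECT type, COUNT(*)
FROM transactions
WHERE fee > 13.76
GROUP BY type

Note: WHERE filters rows before grouping.

Result:
  interest: 1
  payment: 4
  refund: 2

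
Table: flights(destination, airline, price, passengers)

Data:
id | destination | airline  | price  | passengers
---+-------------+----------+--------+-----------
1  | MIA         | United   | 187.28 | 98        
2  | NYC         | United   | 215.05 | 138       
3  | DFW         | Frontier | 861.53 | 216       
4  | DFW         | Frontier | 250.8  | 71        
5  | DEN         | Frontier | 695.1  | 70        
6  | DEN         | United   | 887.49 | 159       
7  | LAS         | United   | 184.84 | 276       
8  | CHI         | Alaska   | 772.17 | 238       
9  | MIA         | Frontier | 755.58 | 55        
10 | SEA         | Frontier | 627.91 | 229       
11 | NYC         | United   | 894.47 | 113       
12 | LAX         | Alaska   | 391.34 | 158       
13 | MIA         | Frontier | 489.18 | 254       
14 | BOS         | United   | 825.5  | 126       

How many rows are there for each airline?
SELECT airline, COUNT(*) as count
FROM flights
GROUP BY airline

Result:
  Alaska: 2
  Frontier: 6
  United: 6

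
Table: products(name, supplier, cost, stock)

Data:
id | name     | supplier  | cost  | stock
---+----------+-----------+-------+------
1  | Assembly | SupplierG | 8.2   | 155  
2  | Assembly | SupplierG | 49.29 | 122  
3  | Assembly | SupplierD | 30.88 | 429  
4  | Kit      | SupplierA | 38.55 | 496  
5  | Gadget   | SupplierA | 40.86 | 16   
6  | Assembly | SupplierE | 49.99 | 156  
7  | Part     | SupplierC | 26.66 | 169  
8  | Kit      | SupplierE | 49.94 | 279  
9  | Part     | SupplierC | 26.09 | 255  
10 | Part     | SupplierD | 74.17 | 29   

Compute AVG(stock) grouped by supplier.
SELECT supplier, AVG(stock) as result
FROM products
GROUP BY supplier

Result:
  SupplierA: 256.00
  SupplierC: 212.00
  SupplierD: 229.00
  SupplierE: 217.50
  SupplierG: 138.50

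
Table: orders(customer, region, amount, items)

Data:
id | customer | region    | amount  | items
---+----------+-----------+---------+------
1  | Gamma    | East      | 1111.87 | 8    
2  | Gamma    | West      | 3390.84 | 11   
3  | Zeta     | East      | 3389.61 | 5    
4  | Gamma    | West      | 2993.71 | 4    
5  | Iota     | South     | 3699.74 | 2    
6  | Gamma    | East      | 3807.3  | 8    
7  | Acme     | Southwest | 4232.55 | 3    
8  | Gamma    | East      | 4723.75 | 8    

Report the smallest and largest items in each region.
SELECT region, MIN(items), MAX(items)
FROM orders
GROUP BY region

Result:
  East: min=5, max=8
  South: min=2, max=2
  Southwest: min=3, max=3
  West: min=4, max=11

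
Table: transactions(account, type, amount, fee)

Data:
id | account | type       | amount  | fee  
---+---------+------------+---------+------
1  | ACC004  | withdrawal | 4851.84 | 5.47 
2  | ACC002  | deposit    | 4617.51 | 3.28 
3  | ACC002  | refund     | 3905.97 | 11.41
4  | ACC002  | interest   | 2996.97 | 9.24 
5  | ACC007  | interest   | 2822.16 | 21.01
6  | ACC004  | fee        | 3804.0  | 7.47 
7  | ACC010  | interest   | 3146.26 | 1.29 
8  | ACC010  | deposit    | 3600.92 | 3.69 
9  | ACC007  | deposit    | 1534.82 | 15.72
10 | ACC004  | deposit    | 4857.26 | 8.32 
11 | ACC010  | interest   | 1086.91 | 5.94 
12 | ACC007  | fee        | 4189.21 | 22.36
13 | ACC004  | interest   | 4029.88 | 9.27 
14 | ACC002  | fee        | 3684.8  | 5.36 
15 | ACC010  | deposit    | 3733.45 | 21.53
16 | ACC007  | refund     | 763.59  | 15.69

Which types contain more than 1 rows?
SELECT type, COUNT(*) as cnt
FROM transactions
GROUP BY type
HAVING COUNT(*) > 1

Result:
  deposit: 5
  fee: 3
  interest: 5
  refund: 2

Note: HAVING filters groups after aggregation, WHERE filters rows before.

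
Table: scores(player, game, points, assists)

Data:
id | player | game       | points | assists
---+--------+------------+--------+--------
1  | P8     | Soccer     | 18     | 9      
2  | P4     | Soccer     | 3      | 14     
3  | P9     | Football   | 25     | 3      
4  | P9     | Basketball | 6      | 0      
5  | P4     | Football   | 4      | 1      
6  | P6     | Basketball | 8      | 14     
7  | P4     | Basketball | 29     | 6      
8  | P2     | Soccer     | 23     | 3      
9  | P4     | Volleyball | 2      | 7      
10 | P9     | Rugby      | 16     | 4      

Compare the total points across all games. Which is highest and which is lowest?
SELECT game, SUM(points)
FROM scores
GROUP BY game
ORDER BY SUM(points)

All groups:
  Volleyball: 2
  Rugby: 16
  Football: 29
  Basketball: 43
  Soccer: 44

Highest: Soccer (44)
Lowest: Volleyball (2)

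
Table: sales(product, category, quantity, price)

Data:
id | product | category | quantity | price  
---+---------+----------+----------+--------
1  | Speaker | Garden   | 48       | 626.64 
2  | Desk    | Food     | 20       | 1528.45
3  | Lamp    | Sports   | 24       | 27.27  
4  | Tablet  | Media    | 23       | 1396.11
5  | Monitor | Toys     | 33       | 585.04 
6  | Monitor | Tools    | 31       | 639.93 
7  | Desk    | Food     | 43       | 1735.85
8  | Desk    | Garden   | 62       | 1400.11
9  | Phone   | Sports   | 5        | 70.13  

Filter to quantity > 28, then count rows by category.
SELECT category, COUNT(*)
FROM sales
WHERE quantity > 28
GROUP BY category

Note: WHERE filters rows before grouping.

Result:
  Food: 1
  Garden: 2
  Tools: 1
  Toys: 1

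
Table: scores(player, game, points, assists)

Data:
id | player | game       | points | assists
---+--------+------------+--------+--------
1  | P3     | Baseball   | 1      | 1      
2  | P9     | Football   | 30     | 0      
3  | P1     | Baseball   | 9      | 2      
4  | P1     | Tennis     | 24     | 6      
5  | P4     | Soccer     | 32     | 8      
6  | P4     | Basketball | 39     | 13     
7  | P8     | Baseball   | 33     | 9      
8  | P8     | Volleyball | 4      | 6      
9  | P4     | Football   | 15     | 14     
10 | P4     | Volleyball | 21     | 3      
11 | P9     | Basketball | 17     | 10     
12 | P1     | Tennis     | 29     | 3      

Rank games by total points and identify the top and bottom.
SELECT game, SUM(points)
FROM scores
GROUP BY game
ORDER BY SUM(points)

All groups:
  Volleyball: 25
  Soccer: 32
  Baseball: 43
  Football: 45
  Tennis: 53
  Basketball: 56

Highest: Basketball (56)
Lowest: Volleyball (25)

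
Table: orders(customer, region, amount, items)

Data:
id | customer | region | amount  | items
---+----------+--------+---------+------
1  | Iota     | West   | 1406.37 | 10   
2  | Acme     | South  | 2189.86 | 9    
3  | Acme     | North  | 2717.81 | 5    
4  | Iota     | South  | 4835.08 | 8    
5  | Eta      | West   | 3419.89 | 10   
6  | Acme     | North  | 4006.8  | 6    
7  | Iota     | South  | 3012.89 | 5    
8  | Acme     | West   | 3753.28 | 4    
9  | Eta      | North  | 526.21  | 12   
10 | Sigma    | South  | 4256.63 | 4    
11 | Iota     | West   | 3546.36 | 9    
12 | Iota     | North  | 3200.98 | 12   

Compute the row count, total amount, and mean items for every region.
SELECT region,
       COUNT(*) as cnt,
       SUM(amount) as total_amount,
       AVG(items) as avg_items
FROM orders
GROUP BY region

Result:
  North: 4 records, 10451.80 total amount, 8.75 avg items
  South: 4 records, 14294.46 total amount, 6.50 avg items
  West: 4 records, 12125.90 total amount, 8.25 avg items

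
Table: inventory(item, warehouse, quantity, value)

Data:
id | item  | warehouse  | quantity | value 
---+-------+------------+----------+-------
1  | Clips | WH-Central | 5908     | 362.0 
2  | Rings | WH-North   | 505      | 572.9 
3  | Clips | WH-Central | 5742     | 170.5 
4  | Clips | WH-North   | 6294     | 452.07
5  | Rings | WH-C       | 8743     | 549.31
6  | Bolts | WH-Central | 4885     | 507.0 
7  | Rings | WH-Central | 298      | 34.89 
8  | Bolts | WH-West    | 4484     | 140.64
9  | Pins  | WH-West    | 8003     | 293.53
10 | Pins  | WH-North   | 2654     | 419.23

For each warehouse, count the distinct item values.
SELECT warehouse, COUNT(DISTINCT item)
FROM inventory
GROUP BY warehouse

Result:
  WH-C: 1 distinct
  WH-Central: 3 distinct
  WH-North: 3 distinct
  WH-West: 2 distinct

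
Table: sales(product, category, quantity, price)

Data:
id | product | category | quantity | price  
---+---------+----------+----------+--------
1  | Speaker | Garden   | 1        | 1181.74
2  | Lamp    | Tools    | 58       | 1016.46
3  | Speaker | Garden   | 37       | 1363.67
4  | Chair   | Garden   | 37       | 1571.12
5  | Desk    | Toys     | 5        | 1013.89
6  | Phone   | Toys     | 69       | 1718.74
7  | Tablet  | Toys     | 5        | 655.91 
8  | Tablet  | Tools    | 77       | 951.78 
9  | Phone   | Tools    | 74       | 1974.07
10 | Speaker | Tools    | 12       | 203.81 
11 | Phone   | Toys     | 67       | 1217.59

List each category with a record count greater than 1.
SELECT category, COUNT(*) as cnt
FROM sales
GROUP BY category
HAVING COUNT(*) > 1

Result:
  Garden: 3
  Tools: 4
  Toys: 4

Note: HAVING filters groups after aggregation, WHERE filters rows before.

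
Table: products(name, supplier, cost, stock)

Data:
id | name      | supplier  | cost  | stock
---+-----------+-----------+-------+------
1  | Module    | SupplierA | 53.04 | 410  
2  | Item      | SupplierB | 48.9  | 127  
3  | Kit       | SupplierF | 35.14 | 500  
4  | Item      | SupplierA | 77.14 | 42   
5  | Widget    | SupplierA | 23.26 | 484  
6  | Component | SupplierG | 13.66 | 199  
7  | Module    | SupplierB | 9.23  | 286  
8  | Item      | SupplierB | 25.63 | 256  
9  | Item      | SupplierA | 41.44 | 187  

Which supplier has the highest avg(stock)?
SELECT supplier, AVG(stock) as val
FROM products
GROUP BY supplier
ORDER BY val DESC
LIMIT 1

Result: SupplierF with avg(stock) = 500.00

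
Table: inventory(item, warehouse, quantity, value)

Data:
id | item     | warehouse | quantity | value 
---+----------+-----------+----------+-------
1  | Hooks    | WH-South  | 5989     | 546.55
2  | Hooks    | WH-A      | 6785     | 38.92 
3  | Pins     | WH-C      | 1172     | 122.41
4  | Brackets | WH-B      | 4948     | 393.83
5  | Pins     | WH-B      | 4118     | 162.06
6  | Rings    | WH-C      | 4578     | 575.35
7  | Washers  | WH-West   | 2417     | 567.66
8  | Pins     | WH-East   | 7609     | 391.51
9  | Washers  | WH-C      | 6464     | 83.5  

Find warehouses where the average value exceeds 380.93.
SELECT warehouse, AVG(value)
FROM inventory
GROUP BY warehouse
HAVING AVG(value) > 380.93

Result:
  WH-East: avg=391.51
  WH-South: avg=546.55
  WH-West: avg=567.66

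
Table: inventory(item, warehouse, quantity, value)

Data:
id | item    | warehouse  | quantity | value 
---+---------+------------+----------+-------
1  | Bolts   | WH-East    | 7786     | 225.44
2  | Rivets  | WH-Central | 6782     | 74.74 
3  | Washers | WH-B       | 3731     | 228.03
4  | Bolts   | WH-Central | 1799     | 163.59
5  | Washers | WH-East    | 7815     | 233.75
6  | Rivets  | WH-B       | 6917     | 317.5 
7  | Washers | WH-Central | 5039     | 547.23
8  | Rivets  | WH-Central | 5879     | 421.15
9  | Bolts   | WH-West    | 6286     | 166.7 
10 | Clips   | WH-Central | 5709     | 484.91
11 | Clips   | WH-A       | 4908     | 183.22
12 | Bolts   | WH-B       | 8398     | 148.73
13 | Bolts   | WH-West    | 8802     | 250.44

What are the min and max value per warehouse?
SELECT warehouse, MIN(value), MAX(value)
FROM inventory
GROUP BY warehouse

Result:
  WH-A: min=183.22, max=183.22
  WH-B: min=148.73, max=317.50
  WH-Central: min=74.74, max=547.23
  WH-East: min=225.44, max=233.75
  WH-West: min=166.70, max=250.44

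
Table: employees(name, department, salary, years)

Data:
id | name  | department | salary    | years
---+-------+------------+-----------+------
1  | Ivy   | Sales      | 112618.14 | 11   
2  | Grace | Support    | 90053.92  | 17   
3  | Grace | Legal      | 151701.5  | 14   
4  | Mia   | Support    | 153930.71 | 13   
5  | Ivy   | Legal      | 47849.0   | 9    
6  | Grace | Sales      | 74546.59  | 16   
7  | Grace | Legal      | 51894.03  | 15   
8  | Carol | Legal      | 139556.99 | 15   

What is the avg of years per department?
SELECT department, AVG(years) as result
FROM employees
GROUP BY department

Result:
  Legal: 13.25
  Sales: 13.50
  Support: 15.00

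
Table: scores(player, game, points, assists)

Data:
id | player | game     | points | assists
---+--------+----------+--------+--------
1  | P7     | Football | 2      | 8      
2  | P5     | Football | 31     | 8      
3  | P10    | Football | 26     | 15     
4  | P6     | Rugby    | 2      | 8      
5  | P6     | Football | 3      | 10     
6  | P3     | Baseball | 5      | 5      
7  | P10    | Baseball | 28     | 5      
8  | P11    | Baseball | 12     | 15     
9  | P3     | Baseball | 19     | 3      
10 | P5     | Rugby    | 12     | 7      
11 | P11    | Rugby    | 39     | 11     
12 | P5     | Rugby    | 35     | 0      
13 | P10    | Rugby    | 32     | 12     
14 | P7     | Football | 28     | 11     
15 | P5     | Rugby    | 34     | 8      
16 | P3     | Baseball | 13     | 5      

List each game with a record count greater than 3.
SELECT game, COUNT(*) as cnt
FROM scores
GROUP BY game
HAVING COUNT(*) > 3

Result:
  Baseball: 5
  Football: 5
  Rugby: 6

Note: HAVING filters groups after aggregation, WHERE filters rows before.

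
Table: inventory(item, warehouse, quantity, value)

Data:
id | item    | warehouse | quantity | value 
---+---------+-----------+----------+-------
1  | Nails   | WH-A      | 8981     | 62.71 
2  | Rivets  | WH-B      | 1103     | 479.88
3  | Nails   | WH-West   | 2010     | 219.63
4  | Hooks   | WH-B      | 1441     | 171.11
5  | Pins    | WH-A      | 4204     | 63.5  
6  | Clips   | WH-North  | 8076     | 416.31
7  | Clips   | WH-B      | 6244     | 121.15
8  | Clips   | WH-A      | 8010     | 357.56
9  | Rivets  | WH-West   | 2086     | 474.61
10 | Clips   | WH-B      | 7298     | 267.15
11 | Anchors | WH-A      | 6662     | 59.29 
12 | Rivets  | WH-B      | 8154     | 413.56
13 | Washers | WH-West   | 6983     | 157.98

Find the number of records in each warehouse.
SELECT warehouse, COUNT(*) as count
FROM inventory
GROUP BY warehouse

Result:
  WH-A: 4
  WH-B: 5
  WH-North: 1
  WH-West: 3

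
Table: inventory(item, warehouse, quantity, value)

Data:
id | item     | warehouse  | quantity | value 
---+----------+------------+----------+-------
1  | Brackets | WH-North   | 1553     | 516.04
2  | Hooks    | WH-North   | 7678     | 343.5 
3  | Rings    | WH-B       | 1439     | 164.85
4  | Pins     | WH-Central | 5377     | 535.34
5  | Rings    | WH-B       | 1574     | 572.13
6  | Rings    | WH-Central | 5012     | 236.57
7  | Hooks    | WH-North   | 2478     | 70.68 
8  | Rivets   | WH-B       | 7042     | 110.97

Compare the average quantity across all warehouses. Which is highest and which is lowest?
SELECT warehouse, AVG(quantity)
FROM inventory
GROUP BY warehouse
ORDER BY AVG(quantity)

All groups:
  WH-B: 3351.67
  WH-North: 3903.00
  WH-Central: 5194.50

Highest: WH-Central (5194.50)
Lowest: WH-B (3351.67)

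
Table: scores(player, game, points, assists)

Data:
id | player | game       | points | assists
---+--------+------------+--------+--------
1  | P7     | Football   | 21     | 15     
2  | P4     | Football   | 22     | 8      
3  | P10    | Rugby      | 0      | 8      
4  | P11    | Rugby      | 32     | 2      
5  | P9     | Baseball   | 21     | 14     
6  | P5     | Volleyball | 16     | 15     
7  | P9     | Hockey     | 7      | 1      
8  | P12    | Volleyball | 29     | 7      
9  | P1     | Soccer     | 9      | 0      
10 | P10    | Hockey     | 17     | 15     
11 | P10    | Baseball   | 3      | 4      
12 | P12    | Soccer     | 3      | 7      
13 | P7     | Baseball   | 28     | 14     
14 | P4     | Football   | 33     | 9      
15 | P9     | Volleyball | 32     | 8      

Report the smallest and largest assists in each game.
SELECT game, MIN(assists), MAX(assists)
FROM scores
GROUP BY game

Result:
  Baseball: min=4, max=14
  Football: min=8, max=15
  Hockey: min=1, max=15
  Rugby: min=2, max=8
  Soccer: min=0, max=7
  Volleyball: min=7, max=15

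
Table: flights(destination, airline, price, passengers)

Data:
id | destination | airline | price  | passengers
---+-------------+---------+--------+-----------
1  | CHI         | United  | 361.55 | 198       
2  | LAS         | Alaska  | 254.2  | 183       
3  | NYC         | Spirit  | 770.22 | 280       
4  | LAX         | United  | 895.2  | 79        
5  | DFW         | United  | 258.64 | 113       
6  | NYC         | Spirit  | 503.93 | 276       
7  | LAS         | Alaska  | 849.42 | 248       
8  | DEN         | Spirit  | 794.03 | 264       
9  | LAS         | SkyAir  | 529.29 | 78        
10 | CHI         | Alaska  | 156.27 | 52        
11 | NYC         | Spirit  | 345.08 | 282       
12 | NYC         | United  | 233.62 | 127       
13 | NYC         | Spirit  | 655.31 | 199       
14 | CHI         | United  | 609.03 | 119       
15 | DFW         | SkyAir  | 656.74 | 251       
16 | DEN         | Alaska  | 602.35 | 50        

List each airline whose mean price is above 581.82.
SELECT airline, AVG(price)
FROM flights
GROUP BY airline
HAVING AVG(price) > 581.82

Result:
  SkyAir: avg=593.02
  Spirit: avg=613.71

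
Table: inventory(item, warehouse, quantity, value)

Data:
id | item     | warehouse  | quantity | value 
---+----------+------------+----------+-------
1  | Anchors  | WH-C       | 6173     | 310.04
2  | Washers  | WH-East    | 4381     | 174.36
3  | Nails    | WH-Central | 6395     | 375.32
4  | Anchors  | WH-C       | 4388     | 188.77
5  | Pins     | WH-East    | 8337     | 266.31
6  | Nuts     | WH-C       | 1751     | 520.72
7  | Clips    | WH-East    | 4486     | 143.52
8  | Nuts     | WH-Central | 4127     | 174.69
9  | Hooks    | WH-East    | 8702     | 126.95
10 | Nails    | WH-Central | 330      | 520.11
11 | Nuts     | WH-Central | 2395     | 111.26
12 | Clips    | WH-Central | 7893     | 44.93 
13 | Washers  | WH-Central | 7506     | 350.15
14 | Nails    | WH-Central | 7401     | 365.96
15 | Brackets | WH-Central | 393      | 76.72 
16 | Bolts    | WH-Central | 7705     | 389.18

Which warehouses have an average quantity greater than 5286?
SELECT warehouse, AVG(quantity)
FROM inventory
GROUP BY warehouse
HAVING AVG(quantity) > 5286

Result:
  WH-East: avg=6476.50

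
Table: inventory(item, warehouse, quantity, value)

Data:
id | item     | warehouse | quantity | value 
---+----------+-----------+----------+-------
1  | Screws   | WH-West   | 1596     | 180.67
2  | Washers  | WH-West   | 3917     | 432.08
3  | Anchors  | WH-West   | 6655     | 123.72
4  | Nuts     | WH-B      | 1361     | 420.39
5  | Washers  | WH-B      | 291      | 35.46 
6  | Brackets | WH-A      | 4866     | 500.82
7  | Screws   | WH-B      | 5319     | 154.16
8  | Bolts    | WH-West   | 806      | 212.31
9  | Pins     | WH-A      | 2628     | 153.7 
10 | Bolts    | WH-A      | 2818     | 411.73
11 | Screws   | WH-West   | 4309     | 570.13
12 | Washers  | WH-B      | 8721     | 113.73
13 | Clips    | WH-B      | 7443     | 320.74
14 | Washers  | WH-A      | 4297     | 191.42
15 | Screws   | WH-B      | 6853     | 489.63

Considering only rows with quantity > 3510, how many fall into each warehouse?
SELECT warehouse, COUNT(*)
FROM inventory
WHERE quantity > 3510
GROUP BY warehouse

Note: WHERE filters rows before grouping.

Result:
  WH-A: 2
  WH-B: 4
  WH-West: 3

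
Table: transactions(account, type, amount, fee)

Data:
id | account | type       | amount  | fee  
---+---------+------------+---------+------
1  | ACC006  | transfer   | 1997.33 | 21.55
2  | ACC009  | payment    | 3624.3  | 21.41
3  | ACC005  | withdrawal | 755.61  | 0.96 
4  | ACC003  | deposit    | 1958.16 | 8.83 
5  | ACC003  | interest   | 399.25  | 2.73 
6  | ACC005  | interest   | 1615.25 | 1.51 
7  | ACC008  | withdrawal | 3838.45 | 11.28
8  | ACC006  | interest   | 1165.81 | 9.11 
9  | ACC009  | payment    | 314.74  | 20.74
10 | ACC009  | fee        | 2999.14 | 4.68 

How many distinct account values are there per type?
SELECT type, COUNT(DISTINCT account)
FROM transactions
GROUP BY type

Result:
  deposit: 1 distinct
  fee: 1 distinct
  interest: 3 distinct
  payment: 1 distinct
  transfer: 1 distinct
  withdrawal: 2 distinct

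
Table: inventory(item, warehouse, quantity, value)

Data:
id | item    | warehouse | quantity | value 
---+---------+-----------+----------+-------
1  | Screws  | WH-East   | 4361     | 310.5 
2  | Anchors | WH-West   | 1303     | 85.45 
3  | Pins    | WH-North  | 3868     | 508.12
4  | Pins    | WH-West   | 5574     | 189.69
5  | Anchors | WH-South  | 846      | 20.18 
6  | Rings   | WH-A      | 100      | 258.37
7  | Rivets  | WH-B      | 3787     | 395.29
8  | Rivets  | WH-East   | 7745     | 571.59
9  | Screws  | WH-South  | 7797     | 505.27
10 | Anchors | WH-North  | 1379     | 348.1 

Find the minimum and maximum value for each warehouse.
SELECT warehouse, MIN(value), MAX(value)
FROM inventory
GROUP BY warehouse

Result:
  WH-A: min=258.37, max=258.37
  WH-B: min=395.29, max=395.29
  WH-East: min=310.50, max=571.59
  WH-North: min=348.10, max=508.12
  WH-South: min=20.18, max=505.27
  WH-West: min=85.45, max=189.69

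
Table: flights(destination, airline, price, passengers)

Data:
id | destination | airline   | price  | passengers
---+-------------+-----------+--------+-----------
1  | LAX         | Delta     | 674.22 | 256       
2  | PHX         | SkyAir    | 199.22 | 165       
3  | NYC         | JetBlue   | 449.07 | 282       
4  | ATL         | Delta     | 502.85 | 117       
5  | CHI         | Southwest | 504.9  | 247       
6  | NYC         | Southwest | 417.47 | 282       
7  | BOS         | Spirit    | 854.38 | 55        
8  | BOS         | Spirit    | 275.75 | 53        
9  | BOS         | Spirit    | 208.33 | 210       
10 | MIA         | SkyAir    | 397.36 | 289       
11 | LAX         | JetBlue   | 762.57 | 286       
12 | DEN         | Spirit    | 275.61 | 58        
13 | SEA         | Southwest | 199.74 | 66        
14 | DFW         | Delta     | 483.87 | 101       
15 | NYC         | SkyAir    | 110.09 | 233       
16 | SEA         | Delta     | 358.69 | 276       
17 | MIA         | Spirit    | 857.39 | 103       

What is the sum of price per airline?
SELECT airline, SUM(price) as result
FROM flights
GROUP BY airline

Result:
  Delta: 2019.63
  JetBlue: 1211.64
  SkyAir: 706.67
  Southwest: 1122.11
  Spirit: 2471.46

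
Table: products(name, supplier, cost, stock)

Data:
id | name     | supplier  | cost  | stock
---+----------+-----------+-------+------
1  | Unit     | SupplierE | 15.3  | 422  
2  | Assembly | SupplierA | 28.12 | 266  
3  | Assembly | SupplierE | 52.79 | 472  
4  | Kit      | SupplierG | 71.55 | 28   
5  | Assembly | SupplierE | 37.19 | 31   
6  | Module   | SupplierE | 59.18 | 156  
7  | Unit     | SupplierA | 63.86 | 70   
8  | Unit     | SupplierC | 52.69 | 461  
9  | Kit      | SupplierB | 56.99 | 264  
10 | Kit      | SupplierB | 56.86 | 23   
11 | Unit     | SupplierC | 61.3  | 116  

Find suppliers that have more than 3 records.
SELECT supplier, COUNT(*) as cnt
FROM products
GROUP BY supplier
HAVING COUNT(*) > 3

Result:
  SupplierE: 4

Note: HAVING filters groups after aggregation, WHERE filters rows before.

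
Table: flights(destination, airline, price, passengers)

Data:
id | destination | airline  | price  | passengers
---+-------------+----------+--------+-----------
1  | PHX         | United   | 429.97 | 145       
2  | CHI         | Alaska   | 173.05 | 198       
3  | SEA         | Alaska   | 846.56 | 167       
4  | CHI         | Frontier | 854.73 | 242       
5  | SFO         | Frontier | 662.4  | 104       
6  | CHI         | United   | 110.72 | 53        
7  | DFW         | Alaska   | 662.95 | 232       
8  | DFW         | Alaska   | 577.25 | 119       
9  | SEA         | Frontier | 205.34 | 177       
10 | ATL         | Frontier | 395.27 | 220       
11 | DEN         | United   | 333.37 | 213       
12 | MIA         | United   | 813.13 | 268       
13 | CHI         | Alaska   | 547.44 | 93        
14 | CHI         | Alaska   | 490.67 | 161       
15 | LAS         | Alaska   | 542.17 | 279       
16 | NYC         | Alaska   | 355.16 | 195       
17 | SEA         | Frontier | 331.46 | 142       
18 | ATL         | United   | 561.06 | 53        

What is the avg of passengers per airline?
SELECT airline, AVG(passengers) as result
FROM flights
GROUP BY airline

Result:
  Alaska: 180.50
  Frontier: 177.00
  United: 146.40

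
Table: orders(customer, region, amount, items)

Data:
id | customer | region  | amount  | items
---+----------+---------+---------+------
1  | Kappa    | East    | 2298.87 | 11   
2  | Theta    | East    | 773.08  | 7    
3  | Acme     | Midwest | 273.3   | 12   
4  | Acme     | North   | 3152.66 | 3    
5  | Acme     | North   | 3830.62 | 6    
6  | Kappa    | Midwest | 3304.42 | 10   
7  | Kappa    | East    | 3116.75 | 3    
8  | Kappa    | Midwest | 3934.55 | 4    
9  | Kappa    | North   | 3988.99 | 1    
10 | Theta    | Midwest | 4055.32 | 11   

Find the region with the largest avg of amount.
SELECT region, AVG(amount) as val
FROM orders
GROUP BY region
ORDER BY val DESC
LIMIT 1

Result: North with avg(amount) = 3657.42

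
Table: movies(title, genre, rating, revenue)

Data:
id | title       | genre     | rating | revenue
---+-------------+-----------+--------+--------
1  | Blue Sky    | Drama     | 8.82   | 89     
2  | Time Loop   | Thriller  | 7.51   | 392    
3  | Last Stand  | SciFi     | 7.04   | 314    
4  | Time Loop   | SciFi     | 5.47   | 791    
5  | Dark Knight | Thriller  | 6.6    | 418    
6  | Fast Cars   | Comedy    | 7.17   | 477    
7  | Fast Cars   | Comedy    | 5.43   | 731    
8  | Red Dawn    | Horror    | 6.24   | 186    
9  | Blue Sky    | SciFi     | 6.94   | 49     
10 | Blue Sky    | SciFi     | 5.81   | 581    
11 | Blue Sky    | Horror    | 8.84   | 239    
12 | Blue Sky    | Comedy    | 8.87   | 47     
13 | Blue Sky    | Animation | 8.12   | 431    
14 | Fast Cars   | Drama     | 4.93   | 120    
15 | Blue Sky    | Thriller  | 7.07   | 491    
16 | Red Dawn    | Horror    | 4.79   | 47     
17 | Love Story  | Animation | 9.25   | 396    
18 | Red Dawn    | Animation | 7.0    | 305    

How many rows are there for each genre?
SELECT genre, COUNT(*) as count
FROM movies
GROUP BY genre

Result:
  Animation: 3
  Comedy: 3
  Drama: 2
  Horror: 3
  SciFi: 4
  Thriller: 3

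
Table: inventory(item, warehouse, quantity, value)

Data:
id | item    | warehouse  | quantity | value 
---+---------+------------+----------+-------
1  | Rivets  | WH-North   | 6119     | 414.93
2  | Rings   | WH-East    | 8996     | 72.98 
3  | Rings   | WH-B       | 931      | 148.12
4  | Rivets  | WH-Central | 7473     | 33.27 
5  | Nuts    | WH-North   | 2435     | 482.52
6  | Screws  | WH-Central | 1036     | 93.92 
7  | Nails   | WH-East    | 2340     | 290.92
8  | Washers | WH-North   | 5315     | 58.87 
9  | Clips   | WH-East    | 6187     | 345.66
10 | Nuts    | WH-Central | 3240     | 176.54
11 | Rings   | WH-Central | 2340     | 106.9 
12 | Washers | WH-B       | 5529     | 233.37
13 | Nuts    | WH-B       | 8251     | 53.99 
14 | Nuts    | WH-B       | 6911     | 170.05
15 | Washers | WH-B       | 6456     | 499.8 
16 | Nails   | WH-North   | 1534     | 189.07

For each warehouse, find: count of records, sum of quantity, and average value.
SELECT warehouse,
       COUNT(*) as cnt,
       SUM(quantity) as total_quantity,
       AVG(value) as avg_value
FROM inventory
GROUP BY warehouse

Result:
  WH-B: 5 records, 28078 total quantity, 221.07 avg value
  WH-Central: 4 records, 14089 total quantity, 102.66 avg value
  WH-East: 3 records, 17523 total quantity, 236.52 avg value
  WH-North: 4 records, 15403 total quantity, 286.35 avg value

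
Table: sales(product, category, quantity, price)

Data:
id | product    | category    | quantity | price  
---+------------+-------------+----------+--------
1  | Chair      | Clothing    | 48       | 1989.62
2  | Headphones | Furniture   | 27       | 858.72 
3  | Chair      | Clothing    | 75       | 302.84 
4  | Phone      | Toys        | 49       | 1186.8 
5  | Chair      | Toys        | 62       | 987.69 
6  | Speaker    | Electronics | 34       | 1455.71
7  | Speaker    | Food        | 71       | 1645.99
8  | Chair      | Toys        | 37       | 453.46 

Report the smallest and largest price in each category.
SELECT category, MIN(price), MAX(price)
FROM sales
GROUP BY category

Result:
  Clothing: min=302.84, max=1989.62
  Electronics: min=1455.71, max=1455.71
  Food: min=1645.99, max=1645.99
  Furniture: min=858.72, max=858.72
  Toys: min=453.46, max=1186.80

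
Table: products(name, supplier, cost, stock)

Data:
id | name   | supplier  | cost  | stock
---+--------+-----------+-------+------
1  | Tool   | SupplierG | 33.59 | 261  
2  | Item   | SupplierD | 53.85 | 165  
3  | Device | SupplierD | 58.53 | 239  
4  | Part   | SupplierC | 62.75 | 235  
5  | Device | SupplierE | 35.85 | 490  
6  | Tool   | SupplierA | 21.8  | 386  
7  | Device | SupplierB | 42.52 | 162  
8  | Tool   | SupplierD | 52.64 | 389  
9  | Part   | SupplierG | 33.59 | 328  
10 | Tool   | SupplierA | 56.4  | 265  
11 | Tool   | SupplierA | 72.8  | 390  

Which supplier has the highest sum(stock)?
SELECT supplier, SUM(stock) as val
FROM products
GROUP BY supplier
ORDER BY val DESC
LIMIT 1

Result: SupplierA with sum(stock) = 1041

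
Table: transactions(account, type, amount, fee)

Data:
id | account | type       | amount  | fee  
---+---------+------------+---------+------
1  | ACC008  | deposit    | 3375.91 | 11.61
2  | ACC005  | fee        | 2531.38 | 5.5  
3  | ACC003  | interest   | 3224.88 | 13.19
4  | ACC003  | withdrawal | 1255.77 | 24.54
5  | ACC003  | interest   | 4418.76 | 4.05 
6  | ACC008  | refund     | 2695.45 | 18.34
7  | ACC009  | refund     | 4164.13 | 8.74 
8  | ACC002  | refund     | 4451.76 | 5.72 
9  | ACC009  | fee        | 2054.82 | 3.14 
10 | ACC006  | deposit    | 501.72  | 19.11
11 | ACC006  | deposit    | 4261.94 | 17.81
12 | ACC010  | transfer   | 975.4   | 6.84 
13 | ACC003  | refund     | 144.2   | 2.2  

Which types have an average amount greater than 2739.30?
SELECT type, AVG(amount)
FROM transactions
GROUP BY type
HAVING AVG(amount) > 2739.30

Result:
  interest: avg=3821.82
  refund: avg=2863.89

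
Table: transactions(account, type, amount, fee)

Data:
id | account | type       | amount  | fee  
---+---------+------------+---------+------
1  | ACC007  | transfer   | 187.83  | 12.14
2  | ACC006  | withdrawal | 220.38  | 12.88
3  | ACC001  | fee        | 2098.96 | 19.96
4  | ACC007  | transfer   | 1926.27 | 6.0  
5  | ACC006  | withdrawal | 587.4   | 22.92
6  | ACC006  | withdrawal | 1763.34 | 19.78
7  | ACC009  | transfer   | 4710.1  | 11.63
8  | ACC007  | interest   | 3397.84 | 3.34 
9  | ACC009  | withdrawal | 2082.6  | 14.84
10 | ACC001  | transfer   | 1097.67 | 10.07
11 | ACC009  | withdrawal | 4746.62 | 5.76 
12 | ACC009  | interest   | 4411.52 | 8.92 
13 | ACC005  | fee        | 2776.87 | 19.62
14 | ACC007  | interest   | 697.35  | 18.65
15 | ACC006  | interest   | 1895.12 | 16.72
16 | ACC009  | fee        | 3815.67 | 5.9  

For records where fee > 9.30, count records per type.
SELECT type, COUNT(*)
FROM transactions
WHERE fee > 9.30
GROUP BY type

Note: WHERE filters rows before grouping.

Result:
  fee: 2
  interest: 2
  transfer: 3
  withdrawal: 4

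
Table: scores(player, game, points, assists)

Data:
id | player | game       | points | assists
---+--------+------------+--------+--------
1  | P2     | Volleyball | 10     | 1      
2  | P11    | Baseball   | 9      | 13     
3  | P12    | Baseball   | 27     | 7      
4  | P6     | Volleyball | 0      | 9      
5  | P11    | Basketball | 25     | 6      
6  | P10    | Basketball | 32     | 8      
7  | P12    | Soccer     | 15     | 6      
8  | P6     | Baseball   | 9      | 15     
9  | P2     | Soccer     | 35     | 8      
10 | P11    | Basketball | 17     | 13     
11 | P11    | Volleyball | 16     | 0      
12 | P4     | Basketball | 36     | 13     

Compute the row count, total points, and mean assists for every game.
SELECT game,
       COUNT(*) as cnt,
       SUM(points) as total_points,
       AVG(assists) as avg_assists
FROM scores
GROUP BY game

Result:
  Baseball: 3 records, 45 total points, 11.67 avg assists
  Basketball: 4 records, 110 total points, 10.00 avg assists
  Soccer: 2 records, 50 total points, 7.00 avg assists
  Volleyball: 3 records, 26 total points, 3.33 avg assists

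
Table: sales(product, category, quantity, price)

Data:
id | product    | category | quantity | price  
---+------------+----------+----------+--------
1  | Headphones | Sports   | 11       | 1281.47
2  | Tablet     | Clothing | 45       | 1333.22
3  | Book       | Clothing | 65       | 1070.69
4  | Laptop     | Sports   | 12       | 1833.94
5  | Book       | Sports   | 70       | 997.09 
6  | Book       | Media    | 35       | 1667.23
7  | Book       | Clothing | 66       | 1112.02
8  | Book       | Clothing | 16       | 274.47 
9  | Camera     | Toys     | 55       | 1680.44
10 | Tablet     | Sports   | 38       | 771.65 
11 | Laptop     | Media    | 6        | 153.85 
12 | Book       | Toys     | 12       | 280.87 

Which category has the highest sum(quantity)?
SELECT category, SUM(quantity) as val
FROM sales
GROUP BY category
ORDER BY val DESC
LIMIT 1

Result: Clothing with sum(quantity) = 192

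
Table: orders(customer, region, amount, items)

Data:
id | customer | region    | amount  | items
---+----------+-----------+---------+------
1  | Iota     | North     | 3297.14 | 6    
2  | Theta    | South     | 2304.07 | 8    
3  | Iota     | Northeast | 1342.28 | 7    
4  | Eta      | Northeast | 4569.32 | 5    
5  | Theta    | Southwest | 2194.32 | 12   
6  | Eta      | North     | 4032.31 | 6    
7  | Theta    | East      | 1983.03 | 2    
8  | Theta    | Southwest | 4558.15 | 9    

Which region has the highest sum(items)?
SELECT region, SUM(items) as val
FROM orders
GROUP BY region
ORDER BY val DESC
LIMIT 1

Result: Southwest with sum(items) = 21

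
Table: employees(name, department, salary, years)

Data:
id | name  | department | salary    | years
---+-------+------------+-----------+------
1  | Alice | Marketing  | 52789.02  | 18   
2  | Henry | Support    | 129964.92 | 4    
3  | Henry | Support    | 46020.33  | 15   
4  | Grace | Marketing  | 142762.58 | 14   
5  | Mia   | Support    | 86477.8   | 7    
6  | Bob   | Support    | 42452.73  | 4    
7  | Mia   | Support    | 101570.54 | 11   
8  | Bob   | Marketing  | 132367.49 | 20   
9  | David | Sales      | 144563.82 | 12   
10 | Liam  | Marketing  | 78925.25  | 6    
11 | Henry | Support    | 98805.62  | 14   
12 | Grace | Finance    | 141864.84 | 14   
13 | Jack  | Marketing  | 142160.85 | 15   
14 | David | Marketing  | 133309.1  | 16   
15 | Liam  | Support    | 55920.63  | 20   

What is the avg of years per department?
SELECT department, AVG(years) as result
FROM employees
GROUP BY department

Result:
  Finance: 14.00
  Marketing: 14.83
  Sales: 12.00
  Support: 10.71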